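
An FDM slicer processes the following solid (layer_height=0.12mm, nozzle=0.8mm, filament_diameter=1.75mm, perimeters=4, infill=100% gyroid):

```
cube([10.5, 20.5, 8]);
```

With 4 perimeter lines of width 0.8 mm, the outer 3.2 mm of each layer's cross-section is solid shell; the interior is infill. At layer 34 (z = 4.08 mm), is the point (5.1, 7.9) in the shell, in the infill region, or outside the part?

At z = 4.08 mm: the 10.5×20.5 cube contributes its full rectangle. Overall, the cross-section is a single solid region. The nearest boundary edge runs (0.00, 20.50)→(0.00, 0.00); distance from the point to it = 5.10 mm. The point is inside the cross-section and 5.10 mm from the nearest boundary — more than the 3.2 mm shell width (4 × 0.8), so it's in the infill interior.

infill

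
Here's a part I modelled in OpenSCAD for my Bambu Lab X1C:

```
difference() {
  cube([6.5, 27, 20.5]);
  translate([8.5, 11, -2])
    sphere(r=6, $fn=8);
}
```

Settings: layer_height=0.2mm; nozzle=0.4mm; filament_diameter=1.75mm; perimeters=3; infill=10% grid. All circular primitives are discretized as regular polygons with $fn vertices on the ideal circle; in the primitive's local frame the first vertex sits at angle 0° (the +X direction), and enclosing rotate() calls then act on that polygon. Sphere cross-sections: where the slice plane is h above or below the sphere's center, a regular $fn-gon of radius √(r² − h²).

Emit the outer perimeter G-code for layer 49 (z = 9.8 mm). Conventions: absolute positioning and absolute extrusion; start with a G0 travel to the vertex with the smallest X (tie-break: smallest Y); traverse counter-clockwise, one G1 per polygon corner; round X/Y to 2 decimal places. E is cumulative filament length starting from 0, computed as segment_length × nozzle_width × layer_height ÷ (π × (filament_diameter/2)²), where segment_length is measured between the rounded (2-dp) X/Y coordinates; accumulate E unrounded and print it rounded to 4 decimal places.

At z = 9.8 mm: the 6.5×27 cube contributes its full rectangle; the sphere at (8.5, 11) does not reach this height (|z−center|=11.800 > r=6); Subtracting the remaining from the first: none of the subtracted shapes is present at this height, so the 6.5×27 cube is unchanged — 1 connected region. The outline is a single polygon with 4 vertices. Extrusion per mm of travel: 0.4 × 0.2 / (π × 0.875²) = 0.033260. Accumulating E over each segment gives final E = 2.2284.

G0 X0.00 Y0.00 Z9.80
G1 X6.50 Y0.00 E0.2162
G1 X6.50 Y27.00 E1.1142
G1 X0.00 Y27.00 E1.3304
G1 X0.00 Y0.00 E2.2284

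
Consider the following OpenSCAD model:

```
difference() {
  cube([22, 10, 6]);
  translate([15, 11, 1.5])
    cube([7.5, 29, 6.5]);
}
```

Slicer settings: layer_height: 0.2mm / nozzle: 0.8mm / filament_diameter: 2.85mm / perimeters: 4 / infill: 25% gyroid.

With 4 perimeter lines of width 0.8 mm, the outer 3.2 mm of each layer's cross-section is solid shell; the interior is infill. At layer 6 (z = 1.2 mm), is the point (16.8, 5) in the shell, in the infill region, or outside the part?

At z = 1.2 mm: the 22×10 cube contributes its full rectangle; the cube at (15, 11) is absent (z outside [1.5, 8]); Subtracting the remaining from the first: none of the subtracted shapes is present at this height, so the 22×10 cube is unchanged — 1 connected region. Overall, the cross-section is a single solid region. The nearest boundary edge runs (0.00, 0.00)→(22.00, 0.00); distance from the point to it = 5.00 mm. The point is inside the cross-section and 5.00 mm from the nearest boundary — more than the 3.2 mm shell width (4 × 0.8), so it's in the infill interior.

infill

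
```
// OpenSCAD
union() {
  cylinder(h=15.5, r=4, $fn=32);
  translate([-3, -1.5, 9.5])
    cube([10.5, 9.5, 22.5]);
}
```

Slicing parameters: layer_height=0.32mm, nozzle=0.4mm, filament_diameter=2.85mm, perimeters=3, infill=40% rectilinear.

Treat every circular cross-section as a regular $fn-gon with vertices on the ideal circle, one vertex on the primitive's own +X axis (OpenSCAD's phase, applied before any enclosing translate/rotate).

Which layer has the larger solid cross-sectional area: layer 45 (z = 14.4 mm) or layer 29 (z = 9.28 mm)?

layer 45 (z = 14.4 mm)

Layer 45 (z = 14.4): the r=4 cylinder contributes a regular 32-gon of circumradius 4 (area = (32/2)·4.000²·sin(360°/32) = 49.94 mm²); the cube at (-3, -1.5) (footprint 10.5×9.5) is included at this height (area 99.75 mm²); Merging all regions: the regions partially overlap — summed areas 149.69 mm² minus the doubly-counted overlap 33.53 mm² gives 116.16 mm² — area = 116.16 mm². So its area = 116.16 mm². Layer 29 (z = 9.28): the r=4 cylinder gives a regular 32-gon of circumradius 4 (constant along its height) (area = (32/2)·4.000²·sin(360°/32) = 49.94 mm²); the cube at (-3, -1.5) does not reach this height (z outside [9.5, 32]); Taking the union: only the r=4 cylinder is present, so the union is just that shape — area = 49.94 mm². So its area = 49.94 mm². Layer 45 is larger (116.16 vs 49.94 mm²).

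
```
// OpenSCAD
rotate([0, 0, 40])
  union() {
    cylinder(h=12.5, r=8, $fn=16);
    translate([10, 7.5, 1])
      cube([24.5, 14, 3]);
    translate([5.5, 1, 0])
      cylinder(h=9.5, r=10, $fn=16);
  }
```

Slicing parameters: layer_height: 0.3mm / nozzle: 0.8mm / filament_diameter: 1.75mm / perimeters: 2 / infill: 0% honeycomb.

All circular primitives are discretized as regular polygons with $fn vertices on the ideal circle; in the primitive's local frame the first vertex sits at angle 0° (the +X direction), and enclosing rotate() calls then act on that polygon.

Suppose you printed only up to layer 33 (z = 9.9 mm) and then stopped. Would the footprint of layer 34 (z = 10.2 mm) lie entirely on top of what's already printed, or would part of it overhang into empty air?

entirely on top

Compare the two slices. At z = 9.9: the cylinder: section is a regular 16-gon, circumradius r=8 (area = (16/2)·8.000²·sin(360°/16) = 195.93 mm²); the cube at (10, 7.5) does not reach this height (z outside [1, 4]); the cylinder at (5.5, 1) is not intersected at this z (z outside [0, 9.5]); Merging all regions: only the r=8 cylinder is present, so the union is just that shape — area = 195.93 mm²; (rotated 40° about Z; rotation is an isometry so areas/perimeters/island counts are preserved). At z = 10.2: the r=8 cylinder gives a regular 16-gon of circumradius 8 (constant along its height) (area = (16/2)·8.000²·sin(360°/16) = 195.93 mm²); the cube at (10, 7.5) is not intersected at this z (z outside [1, 4]); the cylinder at (5.5, 1) does not reach this height (z outside [0, 9.5]); Merging all regions: only the r=8 cylinder is present, so the union is just that shape — area = 195.93 mm²; (whole slice rotated 40° about Z — lengths, areas and connectivity unchanged). Checking containment: the cross-section at z = 10.2 is a subset of the cross-section at z = 9.9.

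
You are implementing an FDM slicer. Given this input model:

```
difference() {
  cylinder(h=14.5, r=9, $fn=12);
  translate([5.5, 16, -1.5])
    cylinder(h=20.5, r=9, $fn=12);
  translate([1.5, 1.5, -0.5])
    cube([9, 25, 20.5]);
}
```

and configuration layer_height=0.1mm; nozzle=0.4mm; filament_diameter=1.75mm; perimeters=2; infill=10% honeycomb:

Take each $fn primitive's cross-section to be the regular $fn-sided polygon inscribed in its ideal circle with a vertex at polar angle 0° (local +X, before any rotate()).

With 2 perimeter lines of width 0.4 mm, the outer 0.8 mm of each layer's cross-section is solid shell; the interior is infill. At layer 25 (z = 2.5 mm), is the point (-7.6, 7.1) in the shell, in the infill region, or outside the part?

outside

At z = 2.5 mm: the cylinder: section is a regular 12-gon, circumradius r=9; the r=9 cylinder at (5.5, 16) contributes a regular 12-gon of circumradius 9; the cube at (1.5, 1.5) is present — its section is the full 9×25 rectangle; After the difference (first − rest): starting from the r=9 cylinder, the r=9 cylinder at (5.5, 16) partially overlaps it — only the 2.22 mm² overlap (of its 243.00 mm²) is removed, clipping the outline; the 9×25 cube at (1.5, 1.5) partially overlaps it — only the 34.83 mm² overlap (of its 225.00 mm²) is removed, clipping the outline — 1 connected region. Overall, the cross-section is a single solid region. The nearest boundary edge runs (-7.79, 4.50)→(-4.50, 7.79); distance from the point to it = 1.70 mm. The point is not inside any of the regions above, so it lies outside the cross-section (1.70 mm from the nearest boundary).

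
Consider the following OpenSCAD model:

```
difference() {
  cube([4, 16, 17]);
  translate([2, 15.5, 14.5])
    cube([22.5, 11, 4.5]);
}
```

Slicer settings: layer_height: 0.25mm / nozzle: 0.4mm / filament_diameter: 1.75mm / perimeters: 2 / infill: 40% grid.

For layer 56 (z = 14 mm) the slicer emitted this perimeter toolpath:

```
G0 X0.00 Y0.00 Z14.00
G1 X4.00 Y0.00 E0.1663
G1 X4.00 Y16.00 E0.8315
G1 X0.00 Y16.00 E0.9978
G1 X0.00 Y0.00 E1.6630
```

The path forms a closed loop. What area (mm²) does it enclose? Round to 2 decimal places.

Apply the shoelace formula to the sequence of (X, Y) vertices; enclosed area = 64.00 mm².

64.00 mm²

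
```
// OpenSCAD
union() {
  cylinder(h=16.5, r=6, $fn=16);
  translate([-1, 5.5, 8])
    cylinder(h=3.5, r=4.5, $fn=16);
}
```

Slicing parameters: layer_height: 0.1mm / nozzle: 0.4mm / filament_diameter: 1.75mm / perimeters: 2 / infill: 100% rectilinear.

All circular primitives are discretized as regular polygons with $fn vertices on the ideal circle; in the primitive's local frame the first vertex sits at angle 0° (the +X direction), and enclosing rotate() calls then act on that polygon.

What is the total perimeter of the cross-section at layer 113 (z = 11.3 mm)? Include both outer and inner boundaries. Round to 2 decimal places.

At z = 11.3 mm: the cylinder: section is a regular 16-gon, circumradius r=6 (perimeter = 2·16·6.000·sin(180°/16) = 37.46 mm); the cylinder at (-1, 5.5): section is a regular 16-gon, circumradius r=4.5 (perimeter = 2·16·4.500·sin(180°/16) = 28.09 mm); Taking the union: the regions partially overlap (shared area 28.75 mm²), so the edge portions inside another operand are dropped and the merged outline is re-measured after clipping — boundary = 45.08 mm. Overall, the cross-section is a single solid region. Total boundary length (outer) = 45.08 mm.

45.08 mm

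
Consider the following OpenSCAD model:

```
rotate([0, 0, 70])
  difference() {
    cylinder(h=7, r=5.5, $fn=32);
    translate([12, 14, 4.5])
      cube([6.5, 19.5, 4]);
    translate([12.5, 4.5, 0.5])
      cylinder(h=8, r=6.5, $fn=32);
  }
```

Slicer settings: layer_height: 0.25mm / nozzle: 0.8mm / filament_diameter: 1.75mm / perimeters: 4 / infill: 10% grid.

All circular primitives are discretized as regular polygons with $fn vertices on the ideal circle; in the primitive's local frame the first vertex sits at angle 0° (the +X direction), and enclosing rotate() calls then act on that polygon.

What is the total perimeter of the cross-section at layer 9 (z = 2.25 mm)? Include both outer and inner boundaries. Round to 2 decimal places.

At z = 2.25 mm: the cylinder: section is a regular 32-gon, circumradius r=5.5 (perimeter = 2·32·5.500·sin(180°/32) = 34.50 mm); the cube at (12, 14) is not intersected at this z (z outside [4.5, 8.5]); the cylinder at (12.5, 4.5): section is a regular 32-gon, circumradius r=6.5 (perimeter = 2·32·6.500·sin(180°/32) = 40.78 mm); Subtracting the remaining from the first: starting from the r=5.5 cylinder, the r=6.5 cylinder at (12.5, 4.5) misses the remaining region (no effect) — boundary = 34.50 mm; (whole slice rotated 70° about Z — lengths, areas and connectivity unchanged). Overall, the cross-section is a single solid region. Total boundary length (outer) = 34.50 mm.

34.50 mm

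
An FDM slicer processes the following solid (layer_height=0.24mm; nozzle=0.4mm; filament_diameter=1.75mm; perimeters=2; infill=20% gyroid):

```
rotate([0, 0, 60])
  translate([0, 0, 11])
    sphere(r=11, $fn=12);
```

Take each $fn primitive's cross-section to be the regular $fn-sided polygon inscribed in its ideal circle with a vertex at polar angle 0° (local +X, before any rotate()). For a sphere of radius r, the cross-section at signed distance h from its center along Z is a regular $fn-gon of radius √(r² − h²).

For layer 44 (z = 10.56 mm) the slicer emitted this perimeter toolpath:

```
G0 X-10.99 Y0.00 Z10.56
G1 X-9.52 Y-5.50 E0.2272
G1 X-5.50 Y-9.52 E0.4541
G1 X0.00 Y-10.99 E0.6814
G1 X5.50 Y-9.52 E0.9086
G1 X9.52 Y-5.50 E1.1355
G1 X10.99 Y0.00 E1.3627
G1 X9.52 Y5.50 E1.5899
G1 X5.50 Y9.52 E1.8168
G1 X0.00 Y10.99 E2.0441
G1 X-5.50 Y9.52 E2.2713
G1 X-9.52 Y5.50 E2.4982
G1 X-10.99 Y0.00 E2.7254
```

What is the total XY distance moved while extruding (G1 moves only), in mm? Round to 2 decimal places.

Sum the Euclidean lengths of each G1 segment: total = 68.29 mm.

68.29 mm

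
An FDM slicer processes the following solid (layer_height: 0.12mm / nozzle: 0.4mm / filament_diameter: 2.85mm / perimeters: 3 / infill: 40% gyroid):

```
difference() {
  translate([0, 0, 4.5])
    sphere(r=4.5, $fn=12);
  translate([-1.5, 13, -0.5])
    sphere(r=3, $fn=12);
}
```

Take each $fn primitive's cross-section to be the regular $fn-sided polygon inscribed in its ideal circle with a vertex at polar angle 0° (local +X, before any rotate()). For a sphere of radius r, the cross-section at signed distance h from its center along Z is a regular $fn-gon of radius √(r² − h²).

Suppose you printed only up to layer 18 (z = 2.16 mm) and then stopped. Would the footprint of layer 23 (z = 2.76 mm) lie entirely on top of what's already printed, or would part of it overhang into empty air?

part overhangs

Compare the two slices. At z = 2.16: the sphere: section is a regular 12-gon, circumradius = √(r²−h²) = √(4.5²−2.34²) = 3.844 (area = (12/2)·3.844²·sin(360°/12) = 44.32 mm²); the r=3 sphere at (-1.5, 13) contributes a regular 12-gon of circumradius √(3²−2.66²) = 1.387 (area = (12/2)·1.387²·sin(360°/12) = 5.77 mm²); Taking the first minus the rest: starting from the r=4.5 sphere (44.32 mm²), the r=3 sphere at (-1.5, 13) misses the remaining region (no effect) — area = 44.32 mm². At z = 2.76: the sphere: section is a regular 12-gon, circumradius = √(r²−h²) = √(4.5²−1.74²) = 4.150 (area = (12/2)·4.150²·sin(360°/12) = 51.67 mm²); the sphere at (-1.5, 13) is not intersected at this z (|z−center|=3.260 > r=3); Subtracting the remaining from the first: none of the subtracted shapes is present at this height, so the r=4.5 sphere is unchanged — area = 51.67 mm². Checking containment: at z = 2.76 the cross-section extends beyond the z = 2.16 cross-section by about 7.34 mm².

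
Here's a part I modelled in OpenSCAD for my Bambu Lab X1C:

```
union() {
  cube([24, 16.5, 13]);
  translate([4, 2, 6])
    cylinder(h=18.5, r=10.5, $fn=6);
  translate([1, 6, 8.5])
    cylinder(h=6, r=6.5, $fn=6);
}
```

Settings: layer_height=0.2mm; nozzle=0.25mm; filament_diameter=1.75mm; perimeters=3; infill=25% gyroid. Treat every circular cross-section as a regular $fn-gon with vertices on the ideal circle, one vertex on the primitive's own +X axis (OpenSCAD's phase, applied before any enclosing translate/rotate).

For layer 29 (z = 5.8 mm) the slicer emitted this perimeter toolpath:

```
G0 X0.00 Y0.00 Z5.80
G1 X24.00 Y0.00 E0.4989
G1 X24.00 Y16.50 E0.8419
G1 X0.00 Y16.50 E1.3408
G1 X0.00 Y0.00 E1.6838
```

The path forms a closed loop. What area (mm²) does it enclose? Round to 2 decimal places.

396.00 mm²

Apply the shoelace formula to the sequence of (X, Y) vertices; enclosed area = 396.00 mm².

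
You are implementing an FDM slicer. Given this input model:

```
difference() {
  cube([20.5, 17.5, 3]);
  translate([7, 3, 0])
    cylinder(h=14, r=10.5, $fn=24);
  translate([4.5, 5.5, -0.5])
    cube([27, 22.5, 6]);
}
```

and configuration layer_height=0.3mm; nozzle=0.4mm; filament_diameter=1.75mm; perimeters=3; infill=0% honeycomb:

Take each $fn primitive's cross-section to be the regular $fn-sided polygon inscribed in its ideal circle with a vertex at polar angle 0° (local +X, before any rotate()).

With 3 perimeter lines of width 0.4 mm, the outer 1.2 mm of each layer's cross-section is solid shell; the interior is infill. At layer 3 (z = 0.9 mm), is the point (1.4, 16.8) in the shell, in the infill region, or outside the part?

At z = 0.9 mm: the cube is present — its section is the full 20.5×17.5 rectangle; the r=10.5 cylinder at (7, 3) gives a regular 24-gon of circumradius 10.5 (constant along its height); the cube at (4.5, 5.5) (footprint 27×22.5) is included at this height; Taking the first minus the rest: starting from the 20.5×17.5 cube, the r=10.5 cylinder at (7, 3) partially overlaps it — only the 204.64 mm² overlap (of its 342.42 mm²) is removed, clipping the outline; the 27×22.5 cube at (4.5, 5.5) partially overlaps it — only the 112.65 mm² overlap (of its 607.50 mm²) is removed, clipping the outline — 2 connected regions. Overall, the cross-section has 2 separate islands. The nearest boundary edge runs (0.00, 17.50)→(4.50, 17.50); distance from the point to it = 0.70 mm. (Shell/infill is judged within the island containing the point — the largest one.) The point is inside the cross-section, 0.70 mm from the nearest boundary — within the 1.2 mm shell band (3 × 0.4).

shell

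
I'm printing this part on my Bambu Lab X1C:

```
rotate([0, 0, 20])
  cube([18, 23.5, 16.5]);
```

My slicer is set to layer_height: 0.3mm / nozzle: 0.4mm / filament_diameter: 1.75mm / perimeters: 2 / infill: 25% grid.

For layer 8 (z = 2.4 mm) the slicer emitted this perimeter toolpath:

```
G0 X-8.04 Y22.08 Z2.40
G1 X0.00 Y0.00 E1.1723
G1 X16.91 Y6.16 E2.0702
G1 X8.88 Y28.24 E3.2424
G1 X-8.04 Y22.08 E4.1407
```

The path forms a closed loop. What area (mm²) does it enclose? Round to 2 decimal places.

422.98 mm²

Apply the shoelace formula to the sequence of (X, Y) vertices; enclosed area = 422.98 mm².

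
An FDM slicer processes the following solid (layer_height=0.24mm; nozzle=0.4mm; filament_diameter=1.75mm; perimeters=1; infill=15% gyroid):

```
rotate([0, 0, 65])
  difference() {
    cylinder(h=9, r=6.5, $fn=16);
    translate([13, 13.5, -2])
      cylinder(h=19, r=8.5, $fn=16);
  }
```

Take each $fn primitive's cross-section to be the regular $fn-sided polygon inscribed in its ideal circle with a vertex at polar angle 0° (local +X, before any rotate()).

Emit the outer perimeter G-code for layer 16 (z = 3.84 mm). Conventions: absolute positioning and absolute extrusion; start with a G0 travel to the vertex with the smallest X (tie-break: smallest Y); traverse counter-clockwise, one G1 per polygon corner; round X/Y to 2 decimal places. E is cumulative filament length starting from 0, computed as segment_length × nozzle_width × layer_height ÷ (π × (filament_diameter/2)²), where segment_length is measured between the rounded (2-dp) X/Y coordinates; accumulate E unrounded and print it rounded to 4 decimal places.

G0 X-6.49 Y0.28 Z3.84
G1 X-6.11 Y-2.22 E0.1009
G1 X-4.79 Y-4.39 E0.2023
G1 X-2.75 Y-5.89 E0.3034
G1 X-0.28 Y-6.49 E0.4048
G1 X2.22 Y-6.11 E0.5057
G1 X4.39 Y-4.79 E0.6071
G1 X5.89 Y-2.75 E0.7082
G1 X6.49 Y-0.28 E0.8096
G1 X6.11 Y2.22 E0.9106
G1 X4.79 Y4.39 E1.0119
G1 X2.75 Y5.89 E1.1130
G1 X0.28 Y6.49 E1.2144
G1 X-2.22 Y6.11 E1.3154
G1 X-4.39 Y4.79 E1.4167
G1 X-5.89 Y2.75 E1.5178
G1 X-6.49 Y0.28 E1.6193

At z = 3.84 mm: the r=6.5 cylinder gives a regular 16-gon of circumradius 6.5 (constant along its height); the cylinder at (13, 13.5): section is a regular 16-gon, circumradius r=8.5; After the difference (first − rest): starting from the r=6.5 cylinder, the r=8.5 cylinder at (13, 13.5) misses the remaining region (no effect) — 1 connected region; (rotated 65° about Z; rotation is an isometry so areas/perimeters/island counts are preserved). The outline is a single polygon with 16 vertices. Extrusion per mm of travel: 0.4 × 0.24 / (π × 0.875²) = 0.039912. Accumulating E over each segment gives final E = 1.6193.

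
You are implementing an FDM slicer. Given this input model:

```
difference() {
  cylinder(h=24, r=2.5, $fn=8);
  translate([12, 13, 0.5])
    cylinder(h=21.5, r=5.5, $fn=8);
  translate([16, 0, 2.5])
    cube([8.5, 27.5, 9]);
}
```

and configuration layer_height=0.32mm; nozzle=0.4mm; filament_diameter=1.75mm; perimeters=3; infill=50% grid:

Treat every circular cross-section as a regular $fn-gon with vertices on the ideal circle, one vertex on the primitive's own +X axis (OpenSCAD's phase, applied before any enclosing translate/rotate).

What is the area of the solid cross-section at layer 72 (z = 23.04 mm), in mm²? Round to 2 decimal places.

At z = 23.04 mm: the r=2.5 cylinder contributes a regular 8-gon of circumradius 2.5 (area = (8/2)·2.500²·sin(360°/8) = 17.68 mm²); the cylinder at (12, 13) does not reach this height (z outside [0.5, 22]); the cube at (16, 0) is not intersected at this z (z outside [2.5, 11.5]); Subtracting the remaining from the first: none of the subtracted shapes is present at this height, so the r=2.5 cylinder is unchanged — area = 17.68 mm². Overall, the cross-section is a single solid region. Net area = 17.68 mm².

17.68 mm²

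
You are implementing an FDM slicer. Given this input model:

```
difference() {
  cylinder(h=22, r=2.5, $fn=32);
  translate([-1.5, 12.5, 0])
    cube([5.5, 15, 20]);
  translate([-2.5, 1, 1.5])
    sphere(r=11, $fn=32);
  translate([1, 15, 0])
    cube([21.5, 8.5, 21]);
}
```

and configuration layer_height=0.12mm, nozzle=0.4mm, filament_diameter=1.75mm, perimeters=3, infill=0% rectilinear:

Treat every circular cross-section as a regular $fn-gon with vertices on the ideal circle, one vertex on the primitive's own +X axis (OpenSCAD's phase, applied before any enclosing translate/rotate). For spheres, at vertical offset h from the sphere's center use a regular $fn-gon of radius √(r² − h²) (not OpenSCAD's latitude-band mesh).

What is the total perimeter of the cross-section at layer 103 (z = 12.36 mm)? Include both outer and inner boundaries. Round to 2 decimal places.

16.19 mm

At z = 12.36 mm: the cylinder: section is a regular 32-gon, circumradius r=2.5 (perimeter = 2·32·2.500·sin(180°/32) = 15.68 mm); the 5.5×15 cube at (-1.5, 12.5) contributes its full rectangle (perimeter 41.00 mm); the r=11 sphere at (-2.5, 1) contributes a regular 32-gon of circumradius √(11²−10.86²) = 1.749 (perimeter = 2·32·1.749·sin(180°/32) = 10.97 mm); the 21.5×8.5 cube at (1, 15) contributes its full rectangle (perimeter 60.00 mm); Subtracting the remaining from the first: starting from the r=2.5 cylinder, the 5.5×15 cube at (-1.5, 12.5) misses the remaining region (no effect); the r=11 sphere at (-2.5, 1) partially overlaps it — only the 3.41 mm² overlap (of its 9.55 mm²) is removed, clipping the outline; the 21.5×8.5 cube at (1, 15) misses the remaining region (no effect) — boundary = 16.19 mm. Overall, the cross-section is a single solid region. Total boundary length (outer) = 16.19 mm.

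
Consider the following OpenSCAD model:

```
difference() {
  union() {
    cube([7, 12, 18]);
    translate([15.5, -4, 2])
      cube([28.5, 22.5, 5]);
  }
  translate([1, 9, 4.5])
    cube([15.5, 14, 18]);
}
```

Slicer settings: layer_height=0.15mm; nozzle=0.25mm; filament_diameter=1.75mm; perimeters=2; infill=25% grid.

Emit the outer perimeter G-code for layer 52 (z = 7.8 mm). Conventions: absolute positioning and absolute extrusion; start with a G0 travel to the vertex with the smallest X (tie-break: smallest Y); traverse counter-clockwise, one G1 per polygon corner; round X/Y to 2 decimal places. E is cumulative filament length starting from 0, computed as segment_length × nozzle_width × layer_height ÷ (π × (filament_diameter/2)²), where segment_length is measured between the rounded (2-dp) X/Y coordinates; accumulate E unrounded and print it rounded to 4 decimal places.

G0 X0.00 Y0.00 Z7.80
G1 X7.00 Y0.00 E0.1091
G1 X7.00 Y9.00 E0.2495
G1 X1.00 Y9.00 E0.3430
G1 X1.00 Y12.00 E0.3898
G1 X0.00 Y12.00 E0.4054
G1 X0.00 Y0.00 E0.5924

At z = 7.8 mm: the 7×12 cube contributes its full rectangle; the cube at (15.5, -4) does not reach this height (z outside [2, 7]); Combining (union): only the 7×12 cube is present, so the union is just that shape — 1 connected region; the cube at (1, 9) is present — its section is the full 15.5×14 rectangle; After the difference (first − rest): starting from the result so far, the 15.5×14 cube at (1, 9) partially overlaps it — only the 18.00 mm² overlap (of its 217.00 mm²) is removed, clipping the outline — 1 connected region. The outline is a single polygon with 6 vertices. Extrusion per mm of travel: 0.25 × 0.15 / (π × 0.875²) = 0.015591. Accumulating E over each segment gives final E = 0.5924.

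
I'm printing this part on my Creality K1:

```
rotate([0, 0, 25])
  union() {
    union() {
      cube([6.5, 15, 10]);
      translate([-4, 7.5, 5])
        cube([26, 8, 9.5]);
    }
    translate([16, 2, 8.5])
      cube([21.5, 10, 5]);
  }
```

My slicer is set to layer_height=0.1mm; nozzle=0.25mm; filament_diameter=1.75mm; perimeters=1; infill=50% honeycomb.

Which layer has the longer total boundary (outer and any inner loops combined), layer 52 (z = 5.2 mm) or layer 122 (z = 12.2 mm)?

layer 122 (z = 12.2 mm)

Layer 52 (z = 5.2): the 6.5×15 cube contributes its full rectangle (perimeter 43.00 mm); the cube at (-4, 7.5) is present — its section is the full 26×8 rectangle (perimeter 68.00 mm); Taking the union: the regions partially overlap (shared area 48.75 mm²), so the edge portions inside another operand are dropped and the merged outline is re-measured after clipping — boundary = 83.00 mm; the cube at (16, 2) is absent (z outside [8.5, 13.5]); Merging all regions: only that combined region is present, so the union is just that shape — boundary = 83.00 mm; (whole slice rotated 25° about Z — lengths, areas and connectivity unchanged). So its perimeter = 83.00 mm. Layer 122 (z = 12.2): the cube does not reach this height (z outside [0, 10]); the cube at (-4, 7.5) is present — its section is the full 26×8 rectangle (perimeter 68.00 mm); Combining (union): only the 26×8 cube at (-4, 7.5) is present, so the union is just that shape — boundary = 68.00 mm; the cube at (16, 2) is present — its section is the full 21.5×10 rectangle (perimeter 63.00 mm); Combining (union): the regions partially overlap (shared area 27.00 mm²), so the edge portions inside another operand are dropped and the merged outline is re-measured after clipping — boundary = 110.00 mm; (rotated 25° about Z; rotation is an isometry so areas/perimeters/island counts are preserved). So its perimeter = 110.00 mm. Layer 122 is larger (110.00 vs 83.00 mm).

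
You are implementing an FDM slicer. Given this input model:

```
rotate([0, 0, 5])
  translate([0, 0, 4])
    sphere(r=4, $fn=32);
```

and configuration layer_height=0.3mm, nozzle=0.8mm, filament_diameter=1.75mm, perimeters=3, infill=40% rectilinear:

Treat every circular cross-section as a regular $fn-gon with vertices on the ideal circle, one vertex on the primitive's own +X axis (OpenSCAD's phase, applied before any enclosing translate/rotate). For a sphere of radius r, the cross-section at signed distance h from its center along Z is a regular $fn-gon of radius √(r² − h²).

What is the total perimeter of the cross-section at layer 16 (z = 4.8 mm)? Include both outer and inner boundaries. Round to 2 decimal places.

At z = 4.8 mm: the r=4 sphere slices to a regular 32-gon of circumradius 3.919 (√(r²−h²) with h=0.8 from center) (perimeter = 2·32·3.919·sin(180°/32) = 24.59 mm); (whole slice rotated 5° about Z — lengths, areas and connectivity unchanged). Overall, the cross-section is a single solid region. Total boundary length (outer) = 24.59 mm.

24.59 mm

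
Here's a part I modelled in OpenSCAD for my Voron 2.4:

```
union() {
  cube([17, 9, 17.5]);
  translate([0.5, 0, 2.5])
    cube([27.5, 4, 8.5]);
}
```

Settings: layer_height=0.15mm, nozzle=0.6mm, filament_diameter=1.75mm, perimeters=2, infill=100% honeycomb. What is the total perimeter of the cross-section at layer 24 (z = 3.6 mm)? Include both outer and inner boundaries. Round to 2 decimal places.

At z = 3.6 mm: the cube (footprint 17×9) is included at this height (perimeter 52.00 mm); the cube at (0.5, 0) is present — its section is the full 27.5×4 rectangle (perimeter 63.00 mm); Merging all regions: the regions partially overlap (shared area 66.00 mm²), so the edge portions inside another operand are dropped and the merged outline is re-measured after clipping — boundary = 74.00 mm. Overall, the cross-section is a single solid region. Total boundary length (outer) = 74.00 mm.

74.00 mm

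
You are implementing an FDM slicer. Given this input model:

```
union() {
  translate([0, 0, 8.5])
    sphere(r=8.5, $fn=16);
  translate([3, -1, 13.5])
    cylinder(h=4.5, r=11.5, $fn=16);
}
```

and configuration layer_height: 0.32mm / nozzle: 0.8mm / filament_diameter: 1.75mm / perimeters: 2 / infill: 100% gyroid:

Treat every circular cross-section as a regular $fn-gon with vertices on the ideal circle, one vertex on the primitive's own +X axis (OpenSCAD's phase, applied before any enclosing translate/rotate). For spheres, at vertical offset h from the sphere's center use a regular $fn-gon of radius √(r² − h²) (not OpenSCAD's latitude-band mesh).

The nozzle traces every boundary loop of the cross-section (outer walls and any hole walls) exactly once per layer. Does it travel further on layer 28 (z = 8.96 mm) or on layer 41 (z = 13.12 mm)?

layer 28 (z = 8.96 mm)

Layer 28 (z = 8.96): the r=8.5 sphere contributes a regular 16-gon of circumradius √(8.5²−0.46²) = 8.488 (perimeter = 2·16·8.488·sin(180°/16) = 52.99 mm); the cylinder at (3, -1) is absent (z outside [13.5, 18]); Combining (union): only the r=8.5 sphere is present, so the union is just that shape — boundary = 52.99 mm. So its perimeter = 52.99 mm. Layer 41 (z = 13.12): the sphere: section is a regular 16-gon, circumradius = √(r²−h²) = √(8.5²−4.62²) = 7.135 (perimeter = 2·16·7.135·sin(180°/16) = 44.54 mm); the cylinder at (3, -1) is not intersected at this z (z outside [13.5, 18]); Combining (union): only the r=8.5 sphere is present, so the union is just that shape — boundary = 44.54 mm. So its perimeter = 44.54 mm. Layer 28 is larger (52.99 vs 44.54 mm).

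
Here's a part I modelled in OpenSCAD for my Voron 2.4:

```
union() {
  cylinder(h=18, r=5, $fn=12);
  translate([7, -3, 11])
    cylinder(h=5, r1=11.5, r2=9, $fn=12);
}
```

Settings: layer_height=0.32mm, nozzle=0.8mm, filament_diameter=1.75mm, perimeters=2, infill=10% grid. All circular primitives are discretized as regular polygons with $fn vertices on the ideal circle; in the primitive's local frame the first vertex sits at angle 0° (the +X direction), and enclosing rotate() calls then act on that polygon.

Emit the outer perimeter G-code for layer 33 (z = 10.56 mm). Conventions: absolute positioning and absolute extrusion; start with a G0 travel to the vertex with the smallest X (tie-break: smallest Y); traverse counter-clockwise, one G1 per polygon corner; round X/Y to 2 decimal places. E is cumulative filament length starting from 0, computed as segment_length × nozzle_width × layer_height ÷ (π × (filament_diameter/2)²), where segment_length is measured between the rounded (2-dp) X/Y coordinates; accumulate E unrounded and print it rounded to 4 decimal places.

At z = 10.56 mm: the r=5 cylinder contributes a regular 12-gon of circumradius 5; the cone at (7, -3) is absent (z outside [11, 16]); Combining (union): only the r=5 cylinder is present, so the union is just that shape — 1 connected region. The outline is a single polygon with 12 vertices. Extrusion per mm of travel: 0.8 × 0.32 / (π × 0.875²) = 0.106432. Accumulating E over each segment gives final E = 3.3056.

G0 X-5.00 Y0.00 Z10.56
G1 X-4.33 Y-2.50 E0.2755
G1 X-2.50 Y-4.33 E0.5509
G1 X0.00 Y-5.00 E0.8264
G1 X2.50 Y-4.33 E1.1019
G1 X4.33 Y-2.50 E1.3773
G1 X5.00 Y0.00 E1.6528
G1 X4.33 Y2.50 E1.9283
G1 X2.50 Y4.33 E2.2037
G1 X0.00 Y5.00 E2.4792
G1 X-2.50 Y4.33 E2.7546
G1 X-4.33 Y2.50 E3.0301
G1 X-5.00 Y0.00 E3.3056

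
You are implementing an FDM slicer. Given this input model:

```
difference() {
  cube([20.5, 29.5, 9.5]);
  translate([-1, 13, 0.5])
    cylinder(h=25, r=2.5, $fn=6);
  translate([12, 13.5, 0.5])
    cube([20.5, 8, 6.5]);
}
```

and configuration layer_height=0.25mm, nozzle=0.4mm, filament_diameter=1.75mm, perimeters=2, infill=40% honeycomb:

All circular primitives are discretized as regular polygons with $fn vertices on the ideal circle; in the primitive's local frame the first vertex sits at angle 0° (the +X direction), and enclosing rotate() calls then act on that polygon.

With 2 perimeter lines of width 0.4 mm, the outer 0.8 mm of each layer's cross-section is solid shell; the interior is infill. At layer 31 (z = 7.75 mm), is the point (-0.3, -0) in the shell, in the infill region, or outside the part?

outside

At z = 7.75 mm: the cube is present — its section is the full 20.5×29.5 rectangle; the r=2.5 cylinder at (-1, 13) gives a regular 6-gon of circumradius 2.5 (constant along its height); the cube at (12, 13.5) is not intersected at this z (z outside [0.5, 7]); After the difference (first − rest): starting from the 20.5×29.5 cube, the r=2.5 cylinder at (-1, 13) partially overlaps it — only the 3.79 mm² overlap (of its 16.24 mm²) is removed, clipping the outline — 1 connected region. Overall, the cross-section is a single solid region. The nearest boundary edge runs (20.50, 0.00)→(0.00, 0.00); distance from the point to it = 0.30 mm. The point is not inside any of the regions above, so it lies outside the cross-section (0.30 mm from the nearest boundary).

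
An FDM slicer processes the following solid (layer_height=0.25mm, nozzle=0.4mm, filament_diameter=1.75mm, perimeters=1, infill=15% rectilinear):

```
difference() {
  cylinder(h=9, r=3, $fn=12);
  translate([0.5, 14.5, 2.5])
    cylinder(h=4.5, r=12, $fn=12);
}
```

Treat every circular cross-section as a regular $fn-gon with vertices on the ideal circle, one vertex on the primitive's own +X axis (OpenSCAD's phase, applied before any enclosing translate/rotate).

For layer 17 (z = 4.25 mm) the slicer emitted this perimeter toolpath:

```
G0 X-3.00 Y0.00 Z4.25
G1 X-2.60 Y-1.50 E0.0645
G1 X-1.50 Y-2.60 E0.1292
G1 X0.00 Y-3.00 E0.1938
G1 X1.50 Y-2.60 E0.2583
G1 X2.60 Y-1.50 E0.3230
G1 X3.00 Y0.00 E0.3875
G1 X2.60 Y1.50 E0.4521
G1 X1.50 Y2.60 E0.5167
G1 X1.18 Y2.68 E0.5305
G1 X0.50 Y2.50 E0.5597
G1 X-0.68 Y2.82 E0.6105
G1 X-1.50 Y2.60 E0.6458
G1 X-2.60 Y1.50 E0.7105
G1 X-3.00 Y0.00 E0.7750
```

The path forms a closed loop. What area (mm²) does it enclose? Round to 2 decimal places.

26.59 mm²

Apply the shoelace formula to the sequence of (X, Y) vertices; enclosed area = 26.59 mm².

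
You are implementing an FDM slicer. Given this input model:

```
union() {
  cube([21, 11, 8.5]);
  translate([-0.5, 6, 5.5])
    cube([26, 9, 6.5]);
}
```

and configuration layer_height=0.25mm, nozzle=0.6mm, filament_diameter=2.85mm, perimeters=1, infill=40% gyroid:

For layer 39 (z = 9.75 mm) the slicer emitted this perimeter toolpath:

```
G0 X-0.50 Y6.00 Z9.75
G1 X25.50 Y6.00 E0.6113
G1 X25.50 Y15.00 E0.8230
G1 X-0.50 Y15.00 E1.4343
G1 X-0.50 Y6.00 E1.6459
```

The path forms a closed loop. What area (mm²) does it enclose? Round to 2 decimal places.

234.00 mm²

Apply the shoelace formula to the sequence of (X, Y) vertices; enclosed area = 234.00 mm².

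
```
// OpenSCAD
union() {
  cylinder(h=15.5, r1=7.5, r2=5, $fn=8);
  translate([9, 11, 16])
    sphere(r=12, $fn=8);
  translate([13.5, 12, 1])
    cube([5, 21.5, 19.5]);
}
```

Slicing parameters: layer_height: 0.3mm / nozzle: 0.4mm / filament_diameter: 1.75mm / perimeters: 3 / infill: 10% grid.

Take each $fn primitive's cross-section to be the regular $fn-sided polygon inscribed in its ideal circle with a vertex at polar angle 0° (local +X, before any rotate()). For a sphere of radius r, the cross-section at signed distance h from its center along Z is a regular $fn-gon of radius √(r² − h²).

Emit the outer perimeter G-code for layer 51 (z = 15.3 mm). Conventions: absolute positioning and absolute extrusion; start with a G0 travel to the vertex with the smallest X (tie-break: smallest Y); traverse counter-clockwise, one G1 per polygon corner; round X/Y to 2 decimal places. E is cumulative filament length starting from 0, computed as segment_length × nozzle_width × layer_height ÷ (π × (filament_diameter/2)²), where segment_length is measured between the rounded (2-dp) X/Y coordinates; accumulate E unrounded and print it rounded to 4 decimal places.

G0 X-5.03 Y0.00 Z15.30
G1 X-3.56 Y-3.56 E0.1922
G1 X0.00 Y-5.03 E0.3843
G1 X3.56 Y-3.56 E0.5765
G1 X5.03 Y0.00 E0.7686
G1 X4.70 Y0.80 E0.8118
G1 X9.00 Y-0.98 E1.0440
G1 X17.47 Y2.53 E1.5014
G1 X20.98 Y11.00 E1.9588
G1 X18.50 Y16.99 E2.2823
G1 X18.50 Y33.50 E3.1059
G1 X13.50 Y33.50 E3.3554
G1 X13.50 Y21.12 E3.9730
G1 X9.00 Y22.98 E4.2160
G1 X0.53 Y19.47 E4.6734
G1 X-2.98 Y11.00 E5.1308
G1 X-0.43 Y4.85 E5.4629
G1 X-3.56 Y3.56 E5.6318
G1 X-5.03 Y0.00 E5.8240

At z = 15.3 mm: the cone: at t=0.987 of its height the radius interpolates to r₁+(r₂−r₁)t = 5.032, giving a regular 8-gon of that circumradius; the r=12 sphere at (9, 11) slices to a regular 8-gon of circumradius 11.980 (√(r²−h²) with h=0.7 from center); the cube at (13.5, 12) (footprint 5×21.5) is included at this height; Merging all regions: the regions partially overlap (shared area 48.76 mm²), so overlapping operands fuse into one piece — 1 connected region. The outline is a single polygon with 18 vertices. Extrusion per mm of travel: 0.4 × 0.3 / (π × 0.875²) = 0.049890. Accumulating E over each segment gives final E = 5.8240.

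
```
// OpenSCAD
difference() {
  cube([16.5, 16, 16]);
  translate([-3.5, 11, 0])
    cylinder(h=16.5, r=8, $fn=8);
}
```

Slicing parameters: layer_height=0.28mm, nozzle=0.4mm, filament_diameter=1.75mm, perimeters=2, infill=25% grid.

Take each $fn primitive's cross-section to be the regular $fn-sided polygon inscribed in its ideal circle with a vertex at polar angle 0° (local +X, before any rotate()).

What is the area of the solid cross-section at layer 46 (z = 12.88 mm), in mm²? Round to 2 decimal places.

At z = 12.88 mm: the cube is present — its section is the full 16.5×16 rectangle (area 264.00 mm²); the cylinder at (-3.5, 11): section is a regular 8-gon, circumradius r=8 (area = (8/2)·8.000²·sin(360°/8) = 181.02 mm²); Taking the first minus the rest: starting from the 16.5×16 cube (264.00 mm²), the r=8 cylinder at (-3.5, 11) partially overlaps it — only the 37.11 mm² overlap (of its 181.02 mm²) is removed, clipping the outline — area = 226.89 mm². Overall, the cross-section is a single solid region. Net area = 226.89 mm².

226.89 mm²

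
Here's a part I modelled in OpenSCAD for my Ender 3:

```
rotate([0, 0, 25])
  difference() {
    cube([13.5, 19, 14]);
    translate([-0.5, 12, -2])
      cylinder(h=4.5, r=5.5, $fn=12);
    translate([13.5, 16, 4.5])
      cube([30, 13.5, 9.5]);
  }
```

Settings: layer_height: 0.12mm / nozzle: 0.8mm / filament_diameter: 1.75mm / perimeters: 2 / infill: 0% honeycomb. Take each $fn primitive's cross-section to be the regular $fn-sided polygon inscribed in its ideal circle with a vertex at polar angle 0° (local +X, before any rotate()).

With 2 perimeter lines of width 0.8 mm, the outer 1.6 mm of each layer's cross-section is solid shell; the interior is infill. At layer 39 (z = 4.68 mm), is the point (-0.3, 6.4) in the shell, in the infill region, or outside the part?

At z = 4.68 mm: the 13.5×19 cube contributes its full rectangle; the cylinder at (-0.5, 12) is not intersected at this z (z outside [-2, 2.5]); the cube at (13.5, 16) is present — its section is the full 30×13.5 rectangle; Taking the first minus the rest: starting from the 13.5×19 cube, the 30×13.5 cube at (13.5, 16) misses the remaining region (no effect) — 1 connected region; (rotated 25° about Z; rotation is an isometry so areas/perimeters/island counts are preserved). Overall, the cross-section is a single solid region. Undo the 25° rotation: the query point maps to (2.433, 5.927) in the un-rotated model frame. The nearest boundary edge runs (0.00, 0.00)→(0.00, 19.00); distance from the point to it = 2.43 mm. The point is inside the cross-section and 2.43 mm from the nearest boundary — more than the 1.6 mm shell width (2 × 0.8), so it's in the infill interior.

infill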